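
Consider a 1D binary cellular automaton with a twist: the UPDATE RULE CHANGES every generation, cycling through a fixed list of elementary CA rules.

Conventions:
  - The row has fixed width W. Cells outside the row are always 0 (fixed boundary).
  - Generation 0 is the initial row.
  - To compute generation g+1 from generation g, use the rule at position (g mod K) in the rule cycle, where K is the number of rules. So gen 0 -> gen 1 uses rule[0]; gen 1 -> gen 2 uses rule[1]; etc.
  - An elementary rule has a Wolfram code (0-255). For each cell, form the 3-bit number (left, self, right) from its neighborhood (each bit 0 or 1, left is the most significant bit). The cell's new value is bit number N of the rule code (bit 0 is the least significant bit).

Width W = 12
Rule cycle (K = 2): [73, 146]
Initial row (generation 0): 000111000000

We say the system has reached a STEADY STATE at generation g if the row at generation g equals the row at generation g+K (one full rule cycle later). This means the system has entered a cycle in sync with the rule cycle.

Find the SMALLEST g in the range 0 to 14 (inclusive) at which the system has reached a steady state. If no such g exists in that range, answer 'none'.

Answer: none

Derivation:
Gen 0: 000111000000
Gen 1 (rule 73): 110101011111
Gen 2 (rule 146): 000000001110
Gen 3 (rule 73): 111111101010
Gen 4 (rule 146): 011111000001
Gen 5 (rule 73): 010001011100
Gen 6 (rule 146): 101010001010
Gen 7 (rule 73): 000000100000
Gen 8 (rule 146): 000001010000
Gen 9 (rule 73): 111100000111
Gen 10 (rule 146): 011010001010
Gen 11 (rule 73): 011000100000
Gen 12 (rule 146): 100101010000
Gen 13 (rule 73): 000000000111
Gen 14 (rule 146): 000000001010
Gen 15 (rule 73): 111111100000
Gen 16 (rule 146): 011111010000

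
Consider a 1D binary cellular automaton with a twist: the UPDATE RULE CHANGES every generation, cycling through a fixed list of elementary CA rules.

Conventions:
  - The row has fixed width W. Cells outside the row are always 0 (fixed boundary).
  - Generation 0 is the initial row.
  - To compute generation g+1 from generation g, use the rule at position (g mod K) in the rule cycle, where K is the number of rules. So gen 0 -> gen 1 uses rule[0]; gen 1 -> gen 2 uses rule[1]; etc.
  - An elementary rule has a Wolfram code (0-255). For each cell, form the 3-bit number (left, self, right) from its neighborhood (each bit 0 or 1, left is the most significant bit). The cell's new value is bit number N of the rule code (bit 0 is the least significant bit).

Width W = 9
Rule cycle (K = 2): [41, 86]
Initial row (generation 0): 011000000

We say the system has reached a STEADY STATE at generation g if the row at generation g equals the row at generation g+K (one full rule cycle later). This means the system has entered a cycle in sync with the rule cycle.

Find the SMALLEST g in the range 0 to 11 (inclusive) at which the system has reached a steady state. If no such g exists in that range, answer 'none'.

Gen 0: 011000000
Gen 1 (rule 41): 010011111
Gen 2 (rule 86): 111100001
Gen 3 (rule 41): 100001100
Gen 4 (rule 86): 110010110
Gen 5 (rule 41): 100001100
Gen 6 (rule 86): 110010110
Gen 7 (rule 41): 100001100
Gen 8 (rule 86): 110010110
Gen 9 (rule 41): 100001100
Gen 10 (rule 86): 110010110
Gen 11 (rule 41): 100001100
Gen 12 (rule 86): 110010110
Gen 13 (rule 41): 100001100

Answer: 3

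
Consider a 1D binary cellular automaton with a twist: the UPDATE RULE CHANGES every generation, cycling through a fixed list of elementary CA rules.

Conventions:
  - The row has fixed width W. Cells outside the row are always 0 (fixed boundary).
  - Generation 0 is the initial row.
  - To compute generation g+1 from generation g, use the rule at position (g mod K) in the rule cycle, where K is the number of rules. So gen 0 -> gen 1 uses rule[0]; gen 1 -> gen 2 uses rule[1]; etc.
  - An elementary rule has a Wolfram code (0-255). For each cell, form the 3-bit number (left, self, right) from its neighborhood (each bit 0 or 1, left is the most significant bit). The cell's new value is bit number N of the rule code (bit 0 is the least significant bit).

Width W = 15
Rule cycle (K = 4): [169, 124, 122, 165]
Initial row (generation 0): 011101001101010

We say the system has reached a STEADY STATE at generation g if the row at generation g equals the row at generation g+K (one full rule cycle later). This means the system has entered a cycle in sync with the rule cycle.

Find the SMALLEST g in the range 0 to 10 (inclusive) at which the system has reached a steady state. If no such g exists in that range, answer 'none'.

Gen 0: 011101001101010
Gen 1 (rule 169): 011010001010100
Gen 2 (rule 124): 011111001111110
Gen 3 (rule 122): 110001111000011
Gen 4 (rule 165): 000100110011000
Gen 5 (rule 169): 110000100010011
Gen 6 (rule 124): 111000110011011
Gen 7 (rule 122): 101101111111111
Gen 8 (rule 165): 110010111111110
Gen 9 (rule 169): 100001111111100
Gen 10 (rule 124): 110001000000110
Gen 11 (rule 122): 111010100001111
Gen 12 (rule 165): 010111101100110
Gen 13 (rule 169): 001111011000100
Gen 14 (rule 124): 001001111100110

Answer: none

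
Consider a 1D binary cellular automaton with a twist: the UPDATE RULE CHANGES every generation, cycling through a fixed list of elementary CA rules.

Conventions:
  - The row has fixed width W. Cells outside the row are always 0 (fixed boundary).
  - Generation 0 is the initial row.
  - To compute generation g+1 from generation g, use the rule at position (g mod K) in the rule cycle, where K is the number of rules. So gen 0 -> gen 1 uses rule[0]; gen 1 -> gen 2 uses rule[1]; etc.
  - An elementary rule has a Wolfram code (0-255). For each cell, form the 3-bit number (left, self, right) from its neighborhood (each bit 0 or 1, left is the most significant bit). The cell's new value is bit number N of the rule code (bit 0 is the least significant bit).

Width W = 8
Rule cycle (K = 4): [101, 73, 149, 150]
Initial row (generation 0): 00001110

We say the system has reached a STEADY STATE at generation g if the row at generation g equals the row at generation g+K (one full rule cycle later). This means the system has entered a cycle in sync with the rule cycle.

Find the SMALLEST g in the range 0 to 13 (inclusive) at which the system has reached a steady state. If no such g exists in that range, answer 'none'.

Answer: 1

Derivation:
Gen 0: 00001110
Gen 1 (rule 101): 11100010
Gen 2 (rule 73): 10101000
Gen 3 (rule 149): 10101111
Gen 4 (rule 150): 10100110
Gen 5 (rule 101): 11100010
Gen 6 (rule 73): 10101000
Gen 7 (rule 149): 10101111
Gen 8 (rule 150): 10100110
Gen 9 (rule 101): 11100010
Gen 10 (rule 73): 10101000
Gen 11 (rule 149): 10101111
Gen 12 (rule 150): 10100110
Gen 13 (rule 101): 11100010
Gen 14 (rule 73): 10101000
Gen 15 (rule 149): 10101111
Gen 16 (rule 150): 10100110
Gen 17 (rule 101): 11100010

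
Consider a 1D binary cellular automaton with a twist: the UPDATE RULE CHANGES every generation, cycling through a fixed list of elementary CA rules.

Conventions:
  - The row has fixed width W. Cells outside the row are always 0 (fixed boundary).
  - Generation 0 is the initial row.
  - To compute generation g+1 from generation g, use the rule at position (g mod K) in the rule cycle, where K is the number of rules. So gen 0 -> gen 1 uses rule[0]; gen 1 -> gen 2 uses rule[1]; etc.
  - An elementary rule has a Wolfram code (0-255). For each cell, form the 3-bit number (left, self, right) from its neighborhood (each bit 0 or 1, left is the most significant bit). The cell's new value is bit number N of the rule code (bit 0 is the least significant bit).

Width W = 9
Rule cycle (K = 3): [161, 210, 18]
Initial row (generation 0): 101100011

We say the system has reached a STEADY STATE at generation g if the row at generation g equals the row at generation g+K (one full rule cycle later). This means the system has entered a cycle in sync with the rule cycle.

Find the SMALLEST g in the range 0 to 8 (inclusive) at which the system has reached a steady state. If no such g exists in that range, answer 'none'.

Answer: 6

Derivation:
Gen 0: 101100011
Gen 1 (rule 161): 010001000
Gen 2 (rule 210): 101010100
Gen 3 (rule 18): 000000010
Gen 4 (rule 161): 111111000
Gen 5 (rule 210): 011111100
Gen 6 (rule 18): 100000010
Gen 7 (rule 161): 001111000
Gen 8 (rule 210): 010111100
Gen 9 (rule 18): 100000010
Gen 10 (rule 161): 001111000
Gen 11 (rule 210): 010111100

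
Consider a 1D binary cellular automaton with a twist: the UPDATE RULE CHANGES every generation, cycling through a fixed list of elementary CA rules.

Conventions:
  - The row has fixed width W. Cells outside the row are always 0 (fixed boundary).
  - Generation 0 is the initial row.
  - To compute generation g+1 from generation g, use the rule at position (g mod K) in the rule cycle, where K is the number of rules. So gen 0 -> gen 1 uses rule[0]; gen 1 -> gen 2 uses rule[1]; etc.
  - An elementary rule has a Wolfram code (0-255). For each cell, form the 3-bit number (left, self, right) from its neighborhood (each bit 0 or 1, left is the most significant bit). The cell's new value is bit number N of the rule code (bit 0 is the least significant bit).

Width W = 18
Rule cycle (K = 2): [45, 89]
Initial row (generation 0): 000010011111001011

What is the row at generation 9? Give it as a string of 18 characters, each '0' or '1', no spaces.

Answer: 111000001111100001

Derivation:
Gen 0: 000010011111001011
Gen 1 (rule 45): 111010010000001110
Gen 2 (rule 89): 101001001111101011
Gen 3 (rule 45): 111001001000011110
Gen 4 (rule 89): 101100100111010011
Gen 5 (rule 45): 111000100100110010
Gen 6 (rule 89): 101110010010111001
Gen 7 (rule 45): 111000010011100001
Gen 8 (rule 89): 101111001010111100
Gen 9 (rule 45): 111000001111100001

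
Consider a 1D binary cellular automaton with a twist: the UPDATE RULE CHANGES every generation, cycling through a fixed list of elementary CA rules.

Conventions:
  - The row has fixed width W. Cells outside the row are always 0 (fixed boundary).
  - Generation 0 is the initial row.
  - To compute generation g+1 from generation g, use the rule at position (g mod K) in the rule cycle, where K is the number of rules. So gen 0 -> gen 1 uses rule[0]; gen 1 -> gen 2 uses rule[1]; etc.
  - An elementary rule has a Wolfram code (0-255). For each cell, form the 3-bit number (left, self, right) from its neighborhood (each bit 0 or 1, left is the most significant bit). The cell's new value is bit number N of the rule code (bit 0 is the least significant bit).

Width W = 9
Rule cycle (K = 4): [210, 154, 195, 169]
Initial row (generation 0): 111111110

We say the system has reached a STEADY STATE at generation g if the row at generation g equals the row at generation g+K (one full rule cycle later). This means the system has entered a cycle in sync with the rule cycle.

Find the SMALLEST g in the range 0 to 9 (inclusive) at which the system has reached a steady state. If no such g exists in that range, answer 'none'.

Gen 0: 111111110
Gen 1 (rule 210): 011111111
Gen 2 (rule 154): 111111110
Gen 3 (rule 195): 011111110
Gen 4 (rule 169): 011111100
Gen 5 (rule 210): 101111110
Gen 6 (rule 154): 001111101
Gen 7 (rule 195): 110111100
Gen 8 (rule 169): 101111001
Gen 9 (rule 210): 000111110
Gen 10 (rule 154): 001111101
Gen 11 (rule 195): 110111100
Gen 12 (rule 169): 101111001
Gen 13 (rule 210): 000111110

Answer: 6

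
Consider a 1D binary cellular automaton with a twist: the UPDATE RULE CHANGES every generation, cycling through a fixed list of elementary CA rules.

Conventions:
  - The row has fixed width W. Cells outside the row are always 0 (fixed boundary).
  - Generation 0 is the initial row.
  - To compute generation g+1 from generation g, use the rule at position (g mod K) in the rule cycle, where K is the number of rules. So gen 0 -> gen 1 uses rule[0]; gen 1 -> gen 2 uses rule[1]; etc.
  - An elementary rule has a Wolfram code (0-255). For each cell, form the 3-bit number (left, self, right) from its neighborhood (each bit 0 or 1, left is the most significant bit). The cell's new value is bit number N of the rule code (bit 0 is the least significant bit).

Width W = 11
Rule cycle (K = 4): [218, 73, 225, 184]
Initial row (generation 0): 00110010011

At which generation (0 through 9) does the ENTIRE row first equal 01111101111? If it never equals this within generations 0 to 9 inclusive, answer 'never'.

Answer: 1

Derivation:
Gen 0: 00110010011
Gen 1 (rule 218): 01111101111
Gen 2 (rule 73): 01000101001
Gen 3 (rule 225): 00010010000
Gen 4 (rule 184): 00001001000
Gen 5 (rule 218): 00010110100
Gen 6 (rule 73): 11000110001
Gen 7 (rule 225): 01010010100
Gen 8 (rule 184): 00101001010
Gen 9 (rule 218): 01000110001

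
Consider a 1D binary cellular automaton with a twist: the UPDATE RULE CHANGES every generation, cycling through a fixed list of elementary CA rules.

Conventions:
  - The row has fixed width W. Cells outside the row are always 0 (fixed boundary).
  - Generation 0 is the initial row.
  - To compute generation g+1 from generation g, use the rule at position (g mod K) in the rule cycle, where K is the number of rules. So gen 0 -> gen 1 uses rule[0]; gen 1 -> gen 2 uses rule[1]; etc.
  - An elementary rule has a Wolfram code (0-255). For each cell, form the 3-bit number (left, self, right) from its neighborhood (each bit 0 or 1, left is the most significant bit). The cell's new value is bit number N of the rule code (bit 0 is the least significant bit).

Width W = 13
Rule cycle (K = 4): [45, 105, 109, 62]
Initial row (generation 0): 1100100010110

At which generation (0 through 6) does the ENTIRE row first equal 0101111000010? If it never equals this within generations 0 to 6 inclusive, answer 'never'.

Answer: never

Derivation:
Gen 0: 1100100010110
Gen 1 (rule 45): 1000101011100
Gen 2 (rule 105): 0010010110101
Gen 3 (rule 109): 1010011111111
Gen 4 (rule 62): 1111110000000
Gen 5 (rule 45): 1000000111111
Gen 6 (rule 105): 0011110100001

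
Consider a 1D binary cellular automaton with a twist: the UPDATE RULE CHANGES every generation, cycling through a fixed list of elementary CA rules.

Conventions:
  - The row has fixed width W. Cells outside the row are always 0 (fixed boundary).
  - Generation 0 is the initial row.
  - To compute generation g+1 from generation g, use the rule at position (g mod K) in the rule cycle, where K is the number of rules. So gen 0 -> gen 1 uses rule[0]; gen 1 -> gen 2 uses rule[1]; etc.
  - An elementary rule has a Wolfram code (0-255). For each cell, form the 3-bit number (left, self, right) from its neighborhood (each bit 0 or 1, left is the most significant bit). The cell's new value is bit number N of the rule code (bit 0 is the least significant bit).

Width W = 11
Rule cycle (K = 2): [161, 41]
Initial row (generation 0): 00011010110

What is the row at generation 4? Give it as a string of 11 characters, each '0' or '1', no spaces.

Answer: 11111111111

Derivation:
Gen 0: 00011010110
Gen 1 (rule 161): 11000101000
Gen 2 (rule 41): 10010010011
Gen 3 (rule 161): 00000000000
Gen 4 (rule 41): 11111111111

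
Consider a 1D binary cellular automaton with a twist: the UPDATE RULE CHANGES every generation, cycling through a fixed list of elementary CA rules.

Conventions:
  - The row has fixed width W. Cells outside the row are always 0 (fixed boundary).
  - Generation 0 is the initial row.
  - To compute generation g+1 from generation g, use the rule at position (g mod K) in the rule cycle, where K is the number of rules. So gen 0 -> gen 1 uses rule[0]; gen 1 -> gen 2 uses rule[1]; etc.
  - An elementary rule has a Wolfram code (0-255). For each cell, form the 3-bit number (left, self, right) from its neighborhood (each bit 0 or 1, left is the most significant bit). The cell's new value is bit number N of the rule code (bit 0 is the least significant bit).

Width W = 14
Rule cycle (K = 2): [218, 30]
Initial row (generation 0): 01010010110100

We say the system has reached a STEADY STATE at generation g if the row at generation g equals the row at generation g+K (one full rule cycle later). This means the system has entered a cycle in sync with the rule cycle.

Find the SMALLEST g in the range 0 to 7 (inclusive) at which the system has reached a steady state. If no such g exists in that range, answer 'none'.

Answer: none

Derivation:
Gen 0: 01010010110100
Gen 1 (rule 218): 10001100110010
Gen 2 (rule 30): 11011011101111
Gen 3 (rule 218): 11011011101111
Gen 4 (rule 30): 10010010001000
Gen 5 (rule 218): 01101101010100
Gen 6 (rule 30): 11001001010110
Gen 7 (rule 218): 11110110000111
Gen 8 (rule 30): 10000101001100
Gen 9 (rule 218): 01001000111110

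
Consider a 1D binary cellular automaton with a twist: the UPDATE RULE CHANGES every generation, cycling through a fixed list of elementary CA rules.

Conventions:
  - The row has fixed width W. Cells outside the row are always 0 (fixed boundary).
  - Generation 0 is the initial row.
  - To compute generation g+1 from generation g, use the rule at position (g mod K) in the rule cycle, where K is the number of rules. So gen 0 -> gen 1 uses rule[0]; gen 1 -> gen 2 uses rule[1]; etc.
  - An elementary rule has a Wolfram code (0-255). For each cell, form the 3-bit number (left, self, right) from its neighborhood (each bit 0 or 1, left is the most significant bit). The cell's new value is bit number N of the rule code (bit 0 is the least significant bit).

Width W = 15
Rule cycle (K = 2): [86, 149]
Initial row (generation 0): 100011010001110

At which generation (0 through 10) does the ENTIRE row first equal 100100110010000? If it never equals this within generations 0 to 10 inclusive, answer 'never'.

Gen 0: 100011010001110
Gen 1 (rule 86): 110101011010011
Gen 2 (rule 149): 000101000011000
Gen 3 (rule 86): 001101100101100
Gen 4 (rule 149): 100000010100011
Gen 5 (rule 86): 110000110110101
Gen 6 (rule 149): 001110000000101
Gen 7 (rule 86): 010011000001101
Gen 8 (rule 149): 011000111100001
Gen 9 (rule 86): 101101000110011
Gen 10 (rule 149): 100001110001000

Answer: never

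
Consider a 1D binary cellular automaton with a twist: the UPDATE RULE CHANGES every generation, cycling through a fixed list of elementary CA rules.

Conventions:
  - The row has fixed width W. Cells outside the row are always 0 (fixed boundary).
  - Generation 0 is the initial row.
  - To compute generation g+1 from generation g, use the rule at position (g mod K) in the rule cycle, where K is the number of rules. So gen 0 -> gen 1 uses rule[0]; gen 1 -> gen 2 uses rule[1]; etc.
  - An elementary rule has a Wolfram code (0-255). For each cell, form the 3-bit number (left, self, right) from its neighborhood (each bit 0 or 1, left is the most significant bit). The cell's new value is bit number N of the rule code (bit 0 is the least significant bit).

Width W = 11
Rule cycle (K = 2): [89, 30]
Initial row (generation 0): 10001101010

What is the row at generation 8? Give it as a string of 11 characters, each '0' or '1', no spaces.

Answer: 11011101101

Derivation:
Gen 0: 10001101010
Gen 1 (rule 89): 01101100001
Gen 2 (rule 30): 11001010011
Gen 3 (rule 89): 11100001011
Gen 4 (rule 30): 10010011010
Gen 5 (rule 89): 01001011001
Gen 6 (rule 30): 11111010111
Gen 7 (rule 89): 10001000101
Gen 8 (rule 30): 11011101101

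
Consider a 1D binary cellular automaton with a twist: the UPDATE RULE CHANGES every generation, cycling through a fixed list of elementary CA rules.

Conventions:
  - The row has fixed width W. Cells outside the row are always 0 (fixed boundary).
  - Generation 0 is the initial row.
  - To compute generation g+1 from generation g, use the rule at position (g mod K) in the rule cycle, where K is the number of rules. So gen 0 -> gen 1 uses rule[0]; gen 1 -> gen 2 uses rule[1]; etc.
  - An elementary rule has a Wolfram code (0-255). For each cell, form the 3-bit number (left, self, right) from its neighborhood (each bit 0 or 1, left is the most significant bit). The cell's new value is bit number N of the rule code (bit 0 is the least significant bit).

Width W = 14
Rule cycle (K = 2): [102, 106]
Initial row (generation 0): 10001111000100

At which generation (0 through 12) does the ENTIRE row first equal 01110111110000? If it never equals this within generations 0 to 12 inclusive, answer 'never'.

Answer: 9

Derivation:
Gen 0: 10001111000100
Gen 1 (rule 102): 10010001001100
Gen 2 (rule 106): 00100010011100
Gen 3 (rule 102): 01100110100100
Gen 4 (rule 106): 11101111001000
Gen 5 (rule 102): 00110001011000
Gen 6 (rule 106): 01110010111000
Gen 7 (rule 102): 10010111001000
Gen 8 (rule 106): 00101101010000
Gen 9 (rule 102): 01110111110000
Gen 10 (rule 106): 11011100010000
Gen 11 (rule 102): 01100100110000
Gen 12 (rule 106): 11101001110000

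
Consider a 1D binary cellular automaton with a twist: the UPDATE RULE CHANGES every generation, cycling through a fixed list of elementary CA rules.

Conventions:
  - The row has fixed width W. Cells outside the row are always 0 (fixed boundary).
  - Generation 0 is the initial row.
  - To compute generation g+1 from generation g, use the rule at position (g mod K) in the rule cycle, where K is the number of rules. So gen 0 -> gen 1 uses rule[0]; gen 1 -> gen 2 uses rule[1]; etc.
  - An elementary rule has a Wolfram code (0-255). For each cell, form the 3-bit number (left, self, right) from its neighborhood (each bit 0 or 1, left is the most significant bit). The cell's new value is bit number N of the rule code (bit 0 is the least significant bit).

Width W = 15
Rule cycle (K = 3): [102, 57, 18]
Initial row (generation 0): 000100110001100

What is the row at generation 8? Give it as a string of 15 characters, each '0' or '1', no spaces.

Answer: 111110010111111

Derivation:
Gen 0: 000100110001100
Gen 1 (rule 102): 001101010010100
Gen 2 (rule 57): 101010101001011
Gen 3 (rule 18): 000000000110000
Gen 4 (rule 102): 000000001010000
Gen 5 (rule 57): 111111100101111
Gen 6 (rule 18): 000000011000000
Gen 7 (rule 102): 000000101000000
Gen 8 (rule 57): 111110010111111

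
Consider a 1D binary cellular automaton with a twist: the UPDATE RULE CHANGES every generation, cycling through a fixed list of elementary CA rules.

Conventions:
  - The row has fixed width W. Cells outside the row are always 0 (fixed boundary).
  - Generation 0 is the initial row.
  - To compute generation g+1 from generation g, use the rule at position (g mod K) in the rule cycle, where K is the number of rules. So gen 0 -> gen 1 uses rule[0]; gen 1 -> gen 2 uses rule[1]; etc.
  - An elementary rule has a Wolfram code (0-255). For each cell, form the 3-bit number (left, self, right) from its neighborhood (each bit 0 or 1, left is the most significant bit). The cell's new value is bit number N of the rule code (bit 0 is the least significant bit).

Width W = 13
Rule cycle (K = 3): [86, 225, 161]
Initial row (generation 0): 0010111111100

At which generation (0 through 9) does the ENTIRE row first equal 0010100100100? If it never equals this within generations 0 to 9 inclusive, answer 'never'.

Answer: never

Derivation:
Gen 0: 0010111111100
Gen 1 (rule 86): 0110000000110
Gen 2 (rule 225): 0010111110010
Gen 3 (rule 161): 1001011100000
Gen 4 (rule 86): 1111000110000
Gen 5 (rule 225): 0111010010111
Gen 6 (rule 161): 0010100001010
Gen 7 (rule 86): 0110110011011
Gen 8 (rule 225): 0011010001101
Gen 9 (rule 161): 1000100100010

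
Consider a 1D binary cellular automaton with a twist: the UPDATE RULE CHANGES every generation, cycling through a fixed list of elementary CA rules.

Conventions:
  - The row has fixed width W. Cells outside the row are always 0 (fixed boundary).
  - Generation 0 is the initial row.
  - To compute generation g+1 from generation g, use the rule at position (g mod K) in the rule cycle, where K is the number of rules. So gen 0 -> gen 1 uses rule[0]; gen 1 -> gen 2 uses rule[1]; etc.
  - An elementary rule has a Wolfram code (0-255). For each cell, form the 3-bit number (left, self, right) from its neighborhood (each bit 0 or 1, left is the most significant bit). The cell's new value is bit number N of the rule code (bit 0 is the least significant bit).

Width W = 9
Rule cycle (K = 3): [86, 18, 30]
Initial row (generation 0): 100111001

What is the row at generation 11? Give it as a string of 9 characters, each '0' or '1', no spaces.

Answer: 001000000

Derivation:
Gen 0: 100111001
Gen 1 (rule 86): 111001111
Gen 2 (rule 18): 000110000
Gen 3 (rule 30): 001101000
Gen 4 (rule 86): 010101100
Gen 5 (rule 18): 100000010
Gen 6 (rule 30): 110000111
Gen 7 (rule 86): 011001001
Gen 8 (rule 18): 100110110
Gen 9 (rule 30): 111100101
Gen 10 (rule 86): 000111101
Gen 11 (rule 18): 001000000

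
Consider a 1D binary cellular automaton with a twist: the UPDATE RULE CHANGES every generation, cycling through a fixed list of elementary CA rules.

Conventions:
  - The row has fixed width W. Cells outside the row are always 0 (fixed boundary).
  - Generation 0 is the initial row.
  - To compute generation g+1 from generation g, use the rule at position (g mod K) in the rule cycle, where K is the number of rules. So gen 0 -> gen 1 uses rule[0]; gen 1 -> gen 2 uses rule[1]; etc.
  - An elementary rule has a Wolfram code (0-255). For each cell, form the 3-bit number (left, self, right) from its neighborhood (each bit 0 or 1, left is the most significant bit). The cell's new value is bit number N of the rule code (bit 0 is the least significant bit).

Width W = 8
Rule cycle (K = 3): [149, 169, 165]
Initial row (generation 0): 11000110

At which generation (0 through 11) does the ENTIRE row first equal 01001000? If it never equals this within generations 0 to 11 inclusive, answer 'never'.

Gen 0: 11000110
Gen 1 (rule 149): 00110001
Gen 2 (rule 169): 10100100
Gen 3 (rule 165): 11100101
Gen 4 (rule 149): 01010101
Gen 5 (rule 169): 00101010
Gen 6 (rule 165): 10111110
Gen 7 (rule 149): 10011101
Gen 8 (rule 169): 00011010
Gen 9 (rule 165): 11000110
Gen 10 (rule 149): 00110001
Gen 11 (rule 169): 10100100

Answer: never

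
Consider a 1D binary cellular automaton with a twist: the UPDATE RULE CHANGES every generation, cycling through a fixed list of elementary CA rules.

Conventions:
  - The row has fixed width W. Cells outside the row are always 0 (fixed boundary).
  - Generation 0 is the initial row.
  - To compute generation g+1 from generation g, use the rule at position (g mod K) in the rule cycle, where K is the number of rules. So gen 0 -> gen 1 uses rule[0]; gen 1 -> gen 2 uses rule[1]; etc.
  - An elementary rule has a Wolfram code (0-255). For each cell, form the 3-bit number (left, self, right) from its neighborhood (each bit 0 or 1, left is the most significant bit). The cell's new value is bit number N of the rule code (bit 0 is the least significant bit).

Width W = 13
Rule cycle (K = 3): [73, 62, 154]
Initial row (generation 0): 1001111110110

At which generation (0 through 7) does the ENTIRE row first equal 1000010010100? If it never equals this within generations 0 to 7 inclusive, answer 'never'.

Answer: 7

Derivation:
Gen 0: 1001111110110
Gen 1 (rule 73): 0001000010110
Gen 2 (rule 62): 0011100111101
Gen 3 (rule 154): 0111011111000
Gen 4 (rule 73): 0101010001011
Gen 5 (rule 62): 1111111011110
Gen 6 (rule 154): 1111110011101
Gen 7 (rule 73): 1000010010100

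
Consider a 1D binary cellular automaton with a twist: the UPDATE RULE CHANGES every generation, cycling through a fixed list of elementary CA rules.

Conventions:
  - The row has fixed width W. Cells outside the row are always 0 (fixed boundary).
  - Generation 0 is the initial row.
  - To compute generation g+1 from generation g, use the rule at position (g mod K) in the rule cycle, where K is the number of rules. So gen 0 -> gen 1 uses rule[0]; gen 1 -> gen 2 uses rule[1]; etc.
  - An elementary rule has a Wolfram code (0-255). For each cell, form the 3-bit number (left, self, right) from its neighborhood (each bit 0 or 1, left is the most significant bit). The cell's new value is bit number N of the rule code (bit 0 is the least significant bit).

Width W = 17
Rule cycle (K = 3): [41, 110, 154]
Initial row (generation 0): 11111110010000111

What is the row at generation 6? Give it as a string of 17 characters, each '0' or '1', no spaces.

Gen 0: 11111110010000111
Gen 1 (rule 41): 10000000000110100
Gen 2 (rule 110): 10000000001111100
Gen 3 (rule 154): 01000000011111010
Gen 4 (rule 41): 00011111010000100
Gen 5 (rule 110): 00110001110001100
Gen 6 (rule 154): 01101011101011010

Answer: 01101011101011010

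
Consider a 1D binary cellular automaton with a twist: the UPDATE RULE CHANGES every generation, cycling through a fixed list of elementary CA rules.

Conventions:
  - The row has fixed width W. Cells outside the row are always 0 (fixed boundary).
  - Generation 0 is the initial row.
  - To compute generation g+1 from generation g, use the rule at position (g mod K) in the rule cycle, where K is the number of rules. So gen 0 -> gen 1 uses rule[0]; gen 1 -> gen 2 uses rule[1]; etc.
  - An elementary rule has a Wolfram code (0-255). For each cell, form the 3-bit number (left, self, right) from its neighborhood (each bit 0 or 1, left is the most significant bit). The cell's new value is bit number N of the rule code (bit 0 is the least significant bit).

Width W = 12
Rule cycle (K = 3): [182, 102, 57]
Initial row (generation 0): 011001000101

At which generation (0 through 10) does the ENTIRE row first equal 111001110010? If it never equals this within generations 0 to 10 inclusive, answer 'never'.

Answer: 4

Derivation:
Gen 0: 011001000101
Gen 1 (rule 182): 100111101111
Gen 2 (rule 102): 101000110001
Gen 3 (rule 57): 010110101100
Gen 4 (rule 182): 111001110010
Gen 5 (rule 102): 001010010110
Gen 6 (rule 57): 100101001101
Gen 7 (rule 182): 111111110011
Gen 8 (rule 102): 000000010101
Gen 9 (rule 57): 111111001010
Gen 10 (rule 182): 011110111111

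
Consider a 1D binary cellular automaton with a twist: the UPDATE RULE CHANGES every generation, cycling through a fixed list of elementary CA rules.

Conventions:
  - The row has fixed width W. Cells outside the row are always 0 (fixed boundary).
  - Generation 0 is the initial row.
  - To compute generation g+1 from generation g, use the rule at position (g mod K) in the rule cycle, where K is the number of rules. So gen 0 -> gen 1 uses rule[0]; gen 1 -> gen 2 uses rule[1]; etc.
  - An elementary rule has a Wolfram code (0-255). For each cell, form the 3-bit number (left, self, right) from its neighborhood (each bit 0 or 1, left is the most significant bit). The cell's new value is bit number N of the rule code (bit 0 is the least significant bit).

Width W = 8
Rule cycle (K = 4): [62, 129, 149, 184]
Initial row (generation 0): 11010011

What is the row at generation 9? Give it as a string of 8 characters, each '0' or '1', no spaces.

Answer: 01111001

Derivation:
Gen 0: 11010011
Gen 1 (rule 62): 10111110
Gen 2 (rule 129): 00011100
Gen 3 (rule 149): 11001011
Gen 4 (rule 184): 10100110
Gen 5 (rule 62): 11111101
Gen 6 (rule 129): 01111000
Gen 7 (rule 149): 00110111
Gen 8 (rule 184): 00101110
Gen 9 (rule 62): 01111001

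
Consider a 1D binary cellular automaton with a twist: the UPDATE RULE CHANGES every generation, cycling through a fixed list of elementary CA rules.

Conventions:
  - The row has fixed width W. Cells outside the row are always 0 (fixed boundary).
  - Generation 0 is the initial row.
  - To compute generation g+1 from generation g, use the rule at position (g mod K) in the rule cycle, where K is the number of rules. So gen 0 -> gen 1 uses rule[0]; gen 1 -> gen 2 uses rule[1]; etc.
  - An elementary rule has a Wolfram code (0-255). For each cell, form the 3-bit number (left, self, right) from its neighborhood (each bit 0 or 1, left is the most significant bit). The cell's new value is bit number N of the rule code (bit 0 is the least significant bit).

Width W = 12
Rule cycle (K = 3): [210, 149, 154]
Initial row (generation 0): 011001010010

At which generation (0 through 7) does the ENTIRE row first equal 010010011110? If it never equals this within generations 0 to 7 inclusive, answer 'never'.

Answer: never

Derivation:
Gen 0: 011001010010
Gen 1 (rule 210): 101110001101
Gen 2 (rule 149): 100101100001
Gen 3 (rule 154): 011001010010
Gen 4 (rule 210): 101110001101
Gen 5 (rule 149): 100101100001
Gen 6 (rule 154): 011001010010
Gen 7 (rule 210): 101110001101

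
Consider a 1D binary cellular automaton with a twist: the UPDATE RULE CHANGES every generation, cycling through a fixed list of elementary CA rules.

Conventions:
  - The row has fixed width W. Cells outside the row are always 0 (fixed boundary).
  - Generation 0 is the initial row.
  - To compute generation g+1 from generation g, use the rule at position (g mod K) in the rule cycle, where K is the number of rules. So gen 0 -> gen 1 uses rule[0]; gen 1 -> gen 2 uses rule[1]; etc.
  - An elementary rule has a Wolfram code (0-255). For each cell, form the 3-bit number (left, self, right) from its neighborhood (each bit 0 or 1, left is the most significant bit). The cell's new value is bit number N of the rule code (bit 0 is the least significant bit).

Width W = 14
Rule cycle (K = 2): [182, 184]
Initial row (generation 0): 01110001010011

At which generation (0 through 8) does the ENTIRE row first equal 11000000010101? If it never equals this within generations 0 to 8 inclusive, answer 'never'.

Gen 0: 01110001010011
Gen 1 (rule 182): 10101011111100
Gen 2 (rule 184): 01010111111010
Gen 3 (rule 182): 11111011110111
Gen 4 (rule 184): 11110111101110
Gen 5 (rule 182): 01101011010101
Gen 6 (rule 184): 01010110101010
Gen 7 (rule 182): 11111001111111
Gen 8 (rule 184): 11110101111110

Answer: never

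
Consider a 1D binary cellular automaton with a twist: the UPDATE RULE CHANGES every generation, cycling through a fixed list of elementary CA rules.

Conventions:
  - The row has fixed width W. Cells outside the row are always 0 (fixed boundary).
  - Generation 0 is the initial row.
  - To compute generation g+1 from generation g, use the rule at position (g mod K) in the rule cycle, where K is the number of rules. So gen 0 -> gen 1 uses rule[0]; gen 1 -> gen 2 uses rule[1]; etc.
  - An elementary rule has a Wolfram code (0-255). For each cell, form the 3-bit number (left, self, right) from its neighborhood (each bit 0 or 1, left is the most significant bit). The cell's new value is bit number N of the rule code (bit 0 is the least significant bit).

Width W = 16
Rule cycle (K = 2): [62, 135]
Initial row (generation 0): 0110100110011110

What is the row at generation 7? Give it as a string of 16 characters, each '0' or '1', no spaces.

Gen 0: 0110100110011110
Gen 1 (rule 62): 1101111101110001
Gen 2 (rule 135): 0000111000100111
Gen 3 (rule 62): 0001100101111100
Gen 4 (rule 135): 1110001100111001
Gen 5 (rule 62): 1001011011100111
Gen 6 (rule 135): 1011000001001010
Gen 7 (rule 62): 1110100011111111

Answer: 1110100011111111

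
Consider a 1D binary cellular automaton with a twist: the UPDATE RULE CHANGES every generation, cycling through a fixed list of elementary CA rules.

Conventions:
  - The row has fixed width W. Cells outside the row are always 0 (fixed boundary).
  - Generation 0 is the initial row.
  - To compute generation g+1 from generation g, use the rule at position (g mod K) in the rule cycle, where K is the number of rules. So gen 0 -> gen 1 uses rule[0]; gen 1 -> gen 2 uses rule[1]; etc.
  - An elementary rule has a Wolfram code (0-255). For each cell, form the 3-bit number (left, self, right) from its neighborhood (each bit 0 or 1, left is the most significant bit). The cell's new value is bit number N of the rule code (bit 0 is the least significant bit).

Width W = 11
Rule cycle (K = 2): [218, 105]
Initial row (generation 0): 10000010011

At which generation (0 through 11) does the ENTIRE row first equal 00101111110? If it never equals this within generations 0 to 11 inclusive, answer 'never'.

Gen 0: 10000010011
Gen 1 (rule 218): 01000101111
Gen 2 (rule 105): 00010011001
Gen 3 (rule 218): 00101111110
Gen 4 (rule 105): 10011000010
Gen 5 (rule 218): 01111100101
Gen 6 (rule 105): 01000100010
Gen 7 (rule 218): 10101010101
Gen 8 (rule 105): 01010101010
Gen 9 (rule 218): 10000000001
Gen 10 (rule 105): 00111111100
Gen 11 (rule 218): 01111111110

Answer: 3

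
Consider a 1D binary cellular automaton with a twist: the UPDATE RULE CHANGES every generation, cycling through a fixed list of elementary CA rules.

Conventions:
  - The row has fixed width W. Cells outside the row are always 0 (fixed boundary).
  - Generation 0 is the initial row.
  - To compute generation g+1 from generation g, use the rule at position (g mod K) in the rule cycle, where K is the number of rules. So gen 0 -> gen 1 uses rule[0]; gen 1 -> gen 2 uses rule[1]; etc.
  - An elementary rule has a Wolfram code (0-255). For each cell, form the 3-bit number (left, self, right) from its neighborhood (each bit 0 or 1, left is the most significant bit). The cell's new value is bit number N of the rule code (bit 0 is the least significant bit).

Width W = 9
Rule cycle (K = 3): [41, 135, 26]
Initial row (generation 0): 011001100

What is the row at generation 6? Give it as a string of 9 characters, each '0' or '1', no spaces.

Gen 0: 011001100
Gen 1 (rule 41): 010001001
Gen 2 (rule 135): 110111011
Gen 3 (rule 26): 100100010
Gen 4 (rule 41): 000001000
Gen 5 (rule 135): 111111011
Gen 6 (rule 26): 100000010

Answer: 100000010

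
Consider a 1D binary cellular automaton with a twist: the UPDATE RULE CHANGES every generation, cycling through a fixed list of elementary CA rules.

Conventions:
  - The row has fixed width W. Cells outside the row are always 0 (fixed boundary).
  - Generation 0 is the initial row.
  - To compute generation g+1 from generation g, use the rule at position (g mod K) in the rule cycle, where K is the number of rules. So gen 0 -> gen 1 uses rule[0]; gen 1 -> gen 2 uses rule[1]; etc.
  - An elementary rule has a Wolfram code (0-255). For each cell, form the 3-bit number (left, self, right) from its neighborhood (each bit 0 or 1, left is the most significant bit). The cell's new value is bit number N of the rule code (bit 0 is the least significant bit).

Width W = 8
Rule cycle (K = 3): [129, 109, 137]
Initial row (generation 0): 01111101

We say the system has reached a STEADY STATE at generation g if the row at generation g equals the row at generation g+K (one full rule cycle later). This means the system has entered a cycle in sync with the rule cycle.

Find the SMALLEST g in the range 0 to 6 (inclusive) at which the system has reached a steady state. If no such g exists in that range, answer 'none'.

Answer: none

Derivation:
Gen 0: 01111101
Gen 1 (rule 129): 00111000
Gen 2 (rule 109): 10101011
Gen 3 (rule 137): 00000010
Gen 4 (rule 129): 11111000
Gen 5 (rule 109): 10001011
Gen 6 (rule 137): 00100010
Gen 7 (rule 129): 10001000
Gen 8 (rule 109): 10101011
Gen 9 (rule 137): 00000010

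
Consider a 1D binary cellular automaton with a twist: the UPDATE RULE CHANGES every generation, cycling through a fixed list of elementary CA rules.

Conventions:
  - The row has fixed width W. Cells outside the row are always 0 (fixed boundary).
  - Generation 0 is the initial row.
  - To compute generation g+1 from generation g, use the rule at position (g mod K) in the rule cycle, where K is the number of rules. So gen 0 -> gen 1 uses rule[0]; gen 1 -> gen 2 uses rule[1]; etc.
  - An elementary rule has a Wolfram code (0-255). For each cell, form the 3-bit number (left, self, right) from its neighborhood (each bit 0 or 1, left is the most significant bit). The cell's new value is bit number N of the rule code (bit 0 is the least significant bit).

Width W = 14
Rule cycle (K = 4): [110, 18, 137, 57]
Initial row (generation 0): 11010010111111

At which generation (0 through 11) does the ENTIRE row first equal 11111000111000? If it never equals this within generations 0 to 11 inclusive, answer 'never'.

Gen 0: 11010010111111
Gen 1 (rule 110): 11110111100001
Gen 2 (rule 18): 00000000010010
Gen 3 (rule 137): 11111111000000
Gen 4 (rule 57): 10000000111111
Gen 5 (rule 110): 10000001100001
Gen 6 (rule 18): 01000010010010
Gen 7 (rule 137): 00011000000000
Gen 8 (rule 57): 11010111111111
Gen 9 (rule 110): 11111100000001
Gen 10 (rule 18): 00000010000010
Gen 11 (rule 137): 11111000111000

Answer: 11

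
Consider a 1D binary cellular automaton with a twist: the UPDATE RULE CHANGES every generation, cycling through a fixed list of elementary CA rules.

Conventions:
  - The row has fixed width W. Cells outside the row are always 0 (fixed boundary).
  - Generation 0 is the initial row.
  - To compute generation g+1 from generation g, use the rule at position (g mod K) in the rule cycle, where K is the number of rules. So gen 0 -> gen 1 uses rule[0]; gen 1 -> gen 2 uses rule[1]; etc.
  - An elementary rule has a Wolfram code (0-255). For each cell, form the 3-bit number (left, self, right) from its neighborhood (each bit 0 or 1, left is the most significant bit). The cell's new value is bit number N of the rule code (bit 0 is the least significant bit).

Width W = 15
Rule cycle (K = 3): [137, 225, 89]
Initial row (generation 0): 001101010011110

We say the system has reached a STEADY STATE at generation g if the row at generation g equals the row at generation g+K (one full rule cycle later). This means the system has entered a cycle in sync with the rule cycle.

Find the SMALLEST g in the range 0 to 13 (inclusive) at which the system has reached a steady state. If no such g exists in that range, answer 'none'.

Answer: none

Derivation:
Gen 0: 001101010011110
Gen 1 (rule 137): 101000000011100
Gen 2 (rule 225): 010011111001101
Gen 3 (rule 89): 001010001101100
Gen 4 (rule 137): 100000101001001
Gen 5 (rule 225): 001110010000000
Gen 6 (rule 89): 101011001111111
Gen 7 (rule 137): 000010001111110
Gen 8 (rule 225): 111000100111110
Gen 9 (rule 89): 101110010100011
Gen 10 (rule 137): 001100000001010
Gen 11 (rule 225): 100101111100100
Gen 12 (rule 89): 010001000110011
Gen 13 (rule 137): 000100010100010
Gen 14 (rule 225): 110001001001000
Gen 15 (rule 89): 111100100100111
Gen 16 (rule 137): 111000000000110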